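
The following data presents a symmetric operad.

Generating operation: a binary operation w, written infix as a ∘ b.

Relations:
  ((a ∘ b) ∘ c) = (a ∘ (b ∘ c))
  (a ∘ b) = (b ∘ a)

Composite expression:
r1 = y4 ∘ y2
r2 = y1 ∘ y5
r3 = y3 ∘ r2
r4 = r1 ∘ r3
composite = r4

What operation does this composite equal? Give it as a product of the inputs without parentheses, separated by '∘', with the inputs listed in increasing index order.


Both nesting and order wash out for w; what remains is which y's occur.
(y4 ∘ y2) reduces to y4 ∘ y2
(y1 ∘ y5) reduces to y1 ∘ y5
(y3 ∘ (y1 ∘ y5)) reduces to y3 ∘ y1 ∘ y5
((y4 ∘ y2) ∘ (y3 ∘ (y1 ∘ y5))) reduces to y4 ∘ y2 ∘ y3 ∘ y1 ∘ y5
putting the inputs in ascending order: y1 ∘ y2 ∘ y3 ∘ y4 ∘ y5

y1 ∘ y2 ∘ y3 ∘ y4 ∘ y5


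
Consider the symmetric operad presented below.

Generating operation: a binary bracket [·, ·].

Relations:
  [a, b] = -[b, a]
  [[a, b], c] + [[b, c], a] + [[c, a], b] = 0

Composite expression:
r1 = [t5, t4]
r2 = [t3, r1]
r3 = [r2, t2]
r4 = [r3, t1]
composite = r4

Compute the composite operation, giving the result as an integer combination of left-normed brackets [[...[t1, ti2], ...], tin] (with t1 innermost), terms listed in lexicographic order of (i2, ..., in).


-[[[[t1, t2], t3], t4], t5] + [[[[t1, t2], t3], t5], t4] + [[[[t1, t2], t4], t5], t3] - [[[[t1, t2], t5], t4], t3] + [[[[t1, t3], t4], t5], t2] - [[[[t1, t3], t5], t4], t2] - [[[[t1, t4], t5], t3], t2] + [[[[t1, t5], t4], t3], t2]

Left-normed coefficients sit on the t1-initial expansion words.
Composite bracket: [[[t3, [t5, t4]], t2], t1]
Expanding via [a, b] = ab - ba: 16 signed words (2^4 = 16).
Collect the words opening with t1:
  sign of t1t2t3t4t5 is -1, so it contributes -[[[[t1, t2], t3], t4], t5]
  sign of t1t2t3t5t4 is +1, so it contributes +[[[[t1, t2], t3], t5], t4]
  sign of t1t2t4t5t3 is +1, so it contributes +[[[[t1, t2], t4], t5], t3]
  sign of t1t2t5t4t3 is -1, so it contributes -[[[[t1, t2], t5], t4], t3]
  sign of t1t3t4t5t2 is +1, so it contributes +[[[[t1, t3], t4], t5], t2]
  sign of t1t3t5t4t2 is -1, so it contributes -[[[[t1, t3], t5], t4], t2]
  sign of t1t4t5t3t2 is -1, so it contributes -[[[[t1, t4], t5], t3], t2]
  sign of t1t5t4t3t2 is +1, so it contributes +[[[[t1, t5], t4], t3], t2]


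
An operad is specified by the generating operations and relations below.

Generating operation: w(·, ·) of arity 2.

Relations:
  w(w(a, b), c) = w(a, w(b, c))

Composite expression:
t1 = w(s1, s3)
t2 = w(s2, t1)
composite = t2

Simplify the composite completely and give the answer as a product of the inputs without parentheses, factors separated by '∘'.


s2 ∘ s1 ∘ s3

Associativity of w dissolves the nesting; only the s-input order survives.
w(s1, s3) linearizes to s1 ∘ s3
w(s2, w(s1, s3)) linearizes to s2 ∘ s1 ∘ s3


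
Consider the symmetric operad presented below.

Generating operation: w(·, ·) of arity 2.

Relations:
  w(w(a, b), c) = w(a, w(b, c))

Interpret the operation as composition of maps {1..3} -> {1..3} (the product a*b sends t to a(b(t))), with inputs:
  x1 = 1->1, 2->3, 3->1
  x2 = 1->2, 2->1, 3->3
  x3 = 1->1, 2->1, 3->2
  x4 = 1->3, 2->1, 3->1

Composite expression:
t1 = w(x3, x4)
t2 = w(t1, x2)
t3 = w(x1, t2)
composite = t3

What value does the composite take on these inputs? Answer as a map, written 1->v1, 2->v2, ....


1->1, 2->3, 3->1

w(x3, x4) = 1->2, 2->1, 3->1
w(w(x3, x4), x2) = 1->1, 2->2, 3->1
w(x1, w(w(x3, x4), x2)) = 1->1, 2->3, 3->1


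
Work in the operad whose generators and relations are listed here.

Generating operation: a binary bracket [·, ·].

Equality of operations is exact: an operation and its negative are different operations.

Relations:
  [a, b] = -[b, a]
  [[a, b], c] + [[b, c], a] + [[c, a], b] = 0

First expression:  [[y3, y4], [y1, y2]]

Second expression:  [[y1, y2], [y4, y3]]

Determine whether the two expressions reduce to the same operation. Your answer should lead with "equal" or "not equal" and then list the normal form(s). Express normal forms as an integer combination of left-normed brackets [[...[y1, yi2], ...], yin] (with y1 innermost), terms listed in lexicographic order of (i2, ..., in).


equal: each reduces to -[[[y1, y2], y3], y4] + [[[y1, y2], y4], y3]

Reducing the first expression gives -[[[y1, y2], y3], y4] + [[[y1, y2], y4], y3]
Reducing the second expression gives -[[[y1, y2], y3], y4] + [[[y1, y2], y4], y3]
Both agree, so they are equal.


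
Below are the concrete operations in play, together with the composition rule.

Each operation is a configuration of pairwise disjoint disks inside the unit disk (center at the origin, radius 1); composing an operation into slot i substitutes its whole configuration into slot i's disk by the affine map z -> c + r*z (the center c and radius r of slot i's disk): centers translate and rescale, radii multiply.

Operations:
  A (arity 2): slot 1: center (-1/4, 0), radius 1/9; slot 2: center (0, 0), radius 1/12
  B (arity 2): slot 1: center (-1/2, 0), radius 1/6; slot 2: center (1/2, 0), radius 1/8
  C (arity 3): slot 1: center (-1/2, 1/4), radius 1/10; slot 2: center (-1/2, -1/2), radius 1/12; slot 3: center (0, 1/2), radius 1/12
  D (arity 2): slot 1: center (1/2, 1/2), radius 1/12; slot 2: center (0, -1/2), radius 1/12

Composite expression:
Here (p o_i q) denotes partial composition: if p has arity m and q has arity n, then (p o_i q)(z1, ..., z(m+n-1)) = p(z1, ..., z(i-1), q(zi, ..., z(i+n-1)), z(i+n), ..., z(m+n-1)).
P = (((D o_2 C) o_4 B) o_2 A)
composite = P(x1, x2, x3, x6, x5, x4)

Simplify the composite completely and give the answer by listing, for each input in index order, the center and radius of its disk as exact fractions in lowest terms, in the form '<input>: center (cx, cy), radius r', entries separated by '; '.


x1: center (1/2, 1/2), radius 1/12; x2: center (-7/160, -23/48), radius 1/1080; x3: center (-1/24, -23/48), radius 1/1440; x4: center (1/288, -11/24), radius 1/1152; x5: center (-1/288, -11/24), radius 1/864; x6: center (-1/24, -13/24), radius 1/144

Affine substitution under D: radii multiply and x-centers shift.
tracing x1 down its 1-map path: center (1/2, 1/2), radius 1/12
tracing x2 down its 3-map path: center (-7/160, -23/48), radius 1/1080
tracing x3 down its 3-map path: center (-1/24, -23/48), radius 1/1440
tracing x6 down its 2-map path: center (-1/24, -13/24), radius 1/144
tracing x5 down its 3-map path: center (-1/288, -11/24), radius 1/864
tracing x4 down its 3-map path: center (1/288, -11/24), radius 1/1152


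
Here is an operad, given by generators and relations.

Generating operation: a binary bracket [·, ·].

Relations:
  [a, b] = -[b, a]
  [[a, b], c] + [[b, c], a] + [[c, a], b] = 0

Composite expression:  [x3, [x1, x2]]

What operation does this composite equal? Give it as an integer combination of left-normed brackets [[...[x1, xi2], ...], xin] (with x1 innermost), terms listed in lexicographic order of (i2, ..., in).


-[[x1, x2], x3]

Left-normed coefficients sit on the x1-initial expansion words.
Composite bracket: [x3, [x1, x2]]
Expanding via [a, b] = ab - ba: 4 signed words (2^2 = 4).
The x1-initial words carry the normal form:
  from x1x2x3, sign -1: term -[[x1, x2], x3]


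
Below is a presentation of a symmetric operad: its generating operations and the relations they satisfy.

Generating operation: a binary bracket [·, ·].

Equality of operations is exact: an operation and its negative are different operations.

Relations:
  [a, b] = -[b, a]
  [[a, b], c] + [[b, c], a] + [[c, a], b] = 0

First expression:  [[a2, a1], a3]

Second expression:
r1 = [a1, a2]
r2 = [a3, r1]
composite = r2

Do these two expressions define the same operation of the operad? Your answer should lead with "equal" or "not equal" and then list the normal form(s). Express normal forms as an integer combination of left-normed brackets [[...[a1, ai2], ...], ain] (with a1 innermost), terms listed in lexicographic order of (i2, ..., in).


equal; the common form is -[[a1, a2], a3]

The first expression reduces to -[[a1, a2], a3]
The second expression reduces to -[[a1, a2], a3]
Both agree, so they are equal.


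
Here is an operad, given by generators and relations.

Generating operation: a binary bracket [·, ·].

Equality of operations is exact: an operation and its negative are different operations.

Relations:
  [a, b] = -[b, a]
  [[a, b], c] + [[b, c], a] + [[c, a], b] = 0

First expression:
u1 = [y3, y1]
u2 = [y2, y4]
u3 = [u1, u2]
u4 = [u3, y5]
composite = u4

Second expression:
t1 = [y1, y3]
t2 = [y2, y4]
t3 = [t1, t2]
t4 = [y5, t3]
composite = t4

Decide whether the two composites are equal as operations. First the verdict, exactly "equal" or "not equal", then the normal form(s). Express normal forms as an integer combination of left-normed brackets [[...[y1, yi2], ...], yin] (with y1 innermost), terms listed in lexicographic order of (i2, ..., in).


equal; the common form is -[[[[y1, y3], y2], y4], y5] + [[[[y1, y3], y4], y2], y5]

Normal form of the first expression: -[[[[y1, y3], y2], y4], y5] + [[[[y1, y3], y4], y2], y5]
Normal form of the second expression: -[[[[y1, y3], y2], y4], y5] + [[[[y1, y3], y4], y2], y5]
The forms coincide; equal.


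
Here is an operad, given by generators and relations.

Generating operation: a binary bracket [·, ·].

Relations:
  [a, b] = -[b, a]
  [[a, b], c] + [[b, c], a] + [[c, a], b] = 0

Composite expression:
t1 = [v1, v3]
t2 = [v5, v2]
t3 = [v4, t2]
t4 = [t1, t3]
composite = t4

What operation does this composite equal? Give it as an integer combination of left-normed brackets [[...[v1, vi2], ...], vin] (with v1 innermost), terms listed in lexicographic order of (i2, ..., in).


Left-normed coefficients sit on the v1-initial expansion words.
Composite bracket: [[v1, v3], [v4, [v5, v2]]]
The bracket unfolds into 16 signed words via [a, b] = ab - ba (2^4 = 16).
The v1-initial words carry the normal form:
  v1v3v2v5v4 appears with sign +1, giving the term +[[[[v1, v3], v2], v5], v4]
  v1v3v4v2v5 appears with sign -1, giving the term -[[[[v1, v3], v4], v2], v5]
  v1v3v4v5v2 appears with sign +1, giving the term +[[[[v1, v3], v4], v5], v2]
  v1v3v5v2v4 appears with sign -1, giving the term -[[[[v1, v3], v5], v2], v4]

[[[[v1, v3], v2], v5], v4] - [[[[v1, v3], v4], v2], v5] + [[[[v1, v3], v4], v5], v2] - [[[[v1, v3], v5], v2], v4]


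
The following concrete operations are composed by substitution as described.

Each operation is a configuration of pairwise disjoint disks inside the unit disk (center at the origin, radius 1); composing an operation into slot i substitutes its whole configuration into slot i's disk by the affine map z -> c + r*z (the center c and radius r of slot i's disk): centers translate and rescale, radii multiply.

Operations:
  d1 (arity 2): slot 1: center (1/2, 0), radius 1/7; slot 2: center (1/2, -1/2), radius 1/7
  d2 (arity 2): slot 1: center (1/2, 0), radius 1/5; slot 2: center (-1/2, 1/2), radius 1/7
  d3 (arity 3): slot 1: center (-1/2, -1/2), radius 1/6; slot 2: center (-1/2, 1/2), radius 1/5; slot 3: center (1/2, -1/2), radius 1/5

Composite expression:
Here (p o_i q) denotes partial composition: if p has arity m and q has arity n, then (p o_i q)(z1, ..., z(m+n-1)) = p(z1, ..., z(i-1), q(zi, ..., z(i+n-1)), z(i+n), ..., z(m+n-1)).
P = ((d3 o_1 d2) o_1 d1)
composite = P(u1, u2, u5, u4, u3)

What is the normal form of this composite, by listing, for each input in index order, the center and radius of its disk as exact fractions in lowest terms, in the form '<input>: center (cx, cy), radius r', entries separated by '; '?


u1: center (-2/5, -1/2), radius 1/210; u2: center (-2/5, -31/60), radius 1/210; u3: center (1/2, -1/2), radius 1/5; u4: center (-1/2, 1/2), radius 1/5; u5: center (-7/12, -5/12), radius 1/42

Each u-disk chains the slot maps above it in d3; radii multiply.
input u1: applying the 3 nested substitutions gives center (-2/5, -1/2), radius 1/210
input u2: applying the 3 nested substitutions gives center (-2/5, -31/60), radius 1/210
input u5: applying the 2 nested substitutions gives center (-7/12, -5/12), radius 1/42
input u4: applying the 1 nested substitution gives center (-1/2, 1/2), radius 1/5
input u3: applying the 1 nested substitution gives center (1/2, -1/2), radius 1/5


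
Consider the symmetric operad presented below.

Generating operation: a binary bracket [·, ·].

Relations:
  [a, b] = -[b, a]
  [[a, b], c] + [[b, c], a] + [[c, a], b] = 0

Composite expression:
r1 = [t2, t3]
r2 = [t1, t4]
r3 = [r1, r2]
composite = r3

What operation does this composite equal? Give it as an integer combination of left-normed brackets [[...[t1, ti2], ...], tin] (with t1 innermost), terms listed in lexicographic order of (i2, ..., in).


-[[[t1, t4], t2], t3] + [[[t1, t4], t3], t2]

Skip Jacobi rewriting: expand, keep t1-initial words, read off terms.
Composite bracket: [[t2, t3], [t1, t4]]
The bracket unfolds into 8 signed words via [a, b] = ab - ba (2^3 = 8).
Keep just the words that open with t1:
  sign of t1t4t2t3 is -1, so it contributes -[[[t1, t4], t2], t3]
  sign of t1t4t3t2 is +1, so it contributes +[[[t1, t4], t3], t2]


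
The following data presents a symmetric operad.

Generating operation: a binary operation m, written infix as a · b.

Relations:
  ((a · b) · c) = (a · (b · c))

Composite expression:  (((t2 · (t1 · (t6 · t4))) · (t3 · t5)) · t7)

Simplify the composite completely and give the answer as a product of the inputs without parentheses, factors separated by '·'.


t2 · t1 · t6 · t4 · t3 · t5 · t7

Key point: m is associative — brackets drop, the t-order remains.
(t6 · t4) spells out as t6 · t4
(t1 · (t6 · t4)) spells out as t1 · t6 · t4
(t2 · (t1 · (t6 · t4))) spells out as t2 · t1 · t6 · t4
(t3 · t5) spells out as t3 · t5
((t2 · (t1 · (t6 · t4))) · (t3 · t5)) spells out as t2 · t1 · t6 · t4 · t3 · t5
(((t2 · (t1 · (t6 · t4))) · (t3 · t5)) · t7) spells out as t2 · t1 · t6 · t4 · t3 · t5 · t7


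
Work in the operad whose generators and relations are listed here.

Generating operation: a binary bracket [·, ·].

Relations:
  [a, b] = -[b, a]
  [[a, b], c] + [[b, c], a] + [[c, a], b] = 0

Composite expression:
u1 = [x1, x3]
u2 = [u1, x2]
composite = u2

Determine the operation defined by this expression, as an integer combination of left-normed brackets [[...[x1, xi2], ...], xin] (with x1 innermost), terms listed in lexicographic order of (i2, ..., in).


[[x1, x3], x2]

Skip Jacobi rewriting: expand, keep x1-initial words, read off terms.
Composite bracket: [[x1, x3], x2]
Applying ab - ba throughout gives 4 signed words (2^2 = 4).
Only words starting with x1 matter:
  x1x3x2 (sign +1) contributes +[[x1, x3], x2]


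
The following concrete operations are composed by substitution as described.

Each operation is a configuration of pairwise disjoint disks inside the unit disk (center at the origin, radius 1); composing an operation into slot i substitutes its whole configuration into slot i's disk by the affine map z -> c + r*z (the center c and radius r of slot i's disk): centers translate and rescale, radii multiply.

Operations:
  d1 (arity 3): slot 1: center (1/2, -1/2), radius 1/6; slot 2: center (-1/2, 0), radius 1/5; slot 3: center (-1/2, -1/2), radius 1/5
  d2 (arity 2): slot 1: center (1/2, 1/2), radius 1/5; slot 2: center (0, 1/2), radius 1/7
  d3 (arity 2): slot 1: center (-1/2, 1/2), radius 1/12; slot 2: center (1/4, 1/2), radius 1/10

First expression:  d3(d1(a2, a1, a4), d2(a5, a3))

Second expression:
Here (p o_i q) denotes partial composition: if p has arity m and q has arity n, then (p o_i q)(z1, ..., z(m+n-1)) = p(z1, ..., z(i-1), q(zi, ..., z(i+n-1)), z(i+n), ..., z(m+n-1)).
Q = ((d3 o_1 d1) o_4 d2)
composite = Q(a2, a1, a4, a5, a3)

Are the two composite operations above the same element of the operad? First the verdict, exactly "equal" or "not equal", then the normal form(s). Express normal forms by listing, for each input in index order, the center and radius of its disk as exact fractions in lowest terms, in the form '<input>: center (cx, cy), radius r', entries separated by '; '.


equal; both compose to a1: center (-13/24, 1/2), radius 1/60; a2: center (-11/24, 11/24), radius 1/72; a3: center (1/4, 11/20), radius 1/70; a4: center (-13/24, 11/24), radius 1/60; a5: center (3/10, 11/20), radius 1/50

Normal form of the first expression: a1: center (-13/24, 1/2), radius 1/60; a2: center (-11/24, 11/24), radius 1/72; a3: center (1/4, 11/20), radius 1/70; a4: center (-13/24, 11/24), radius 1/60; a5: center (3/10, 11/20), radius 1/50
Normal form of the second expression: a1: center (-13/24, 1/2), radius 1/60; a2: center (-11/24, 11/24), radius 1/72; a3: center (1/4, 11/20), radius 1/70; a4: center (-13/24, 11/24), radius 1/60; a5: center (3/10, 11/20), radius 1/50
Both agree, so they are equal.


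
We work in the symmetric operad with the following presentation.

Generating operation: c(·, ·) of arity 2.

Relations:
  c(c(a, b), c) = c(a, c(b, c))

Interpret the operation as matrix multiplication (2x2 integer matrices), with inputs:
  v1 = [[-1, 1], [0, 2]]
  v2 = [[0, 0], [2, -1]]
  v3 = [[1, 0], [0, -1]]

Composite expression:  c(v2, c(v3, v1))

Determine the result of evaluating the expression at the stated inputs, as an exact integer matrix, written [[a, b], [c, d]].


[[0, 0], [-2, 4]]

c(v3, v1) = [[-1, 1], [0, -2]]
c(v2, c(v3, v1)) = [[0, 0], [-2, 4]]


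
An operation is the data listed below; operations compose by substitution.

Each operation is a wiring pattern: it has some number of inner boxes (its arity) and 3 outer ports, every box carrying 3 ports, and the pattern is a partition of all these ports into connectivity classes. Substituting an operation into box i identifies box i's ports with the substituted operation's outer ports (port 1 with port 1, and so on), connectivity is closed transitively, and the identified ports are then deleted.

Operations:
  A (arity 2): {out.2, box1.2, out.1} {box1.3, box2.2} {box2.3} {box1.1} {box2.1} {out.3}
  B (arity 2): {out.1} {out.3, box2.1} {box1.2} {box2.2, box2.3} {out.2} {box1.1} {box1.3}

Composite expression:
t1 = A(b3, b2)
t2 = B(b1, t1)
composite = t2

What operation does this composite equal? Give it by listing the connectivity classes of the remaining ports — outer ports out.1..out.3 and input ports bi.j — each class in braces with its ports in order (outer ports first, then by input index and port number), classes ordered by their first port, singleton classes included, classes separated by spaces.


{out.1} {out.2} {out.3, b3.2} {b1.1} {b1.2} {b1.3} {b2.1} {b2.2, b3.3} {b2.3} {b3.1}


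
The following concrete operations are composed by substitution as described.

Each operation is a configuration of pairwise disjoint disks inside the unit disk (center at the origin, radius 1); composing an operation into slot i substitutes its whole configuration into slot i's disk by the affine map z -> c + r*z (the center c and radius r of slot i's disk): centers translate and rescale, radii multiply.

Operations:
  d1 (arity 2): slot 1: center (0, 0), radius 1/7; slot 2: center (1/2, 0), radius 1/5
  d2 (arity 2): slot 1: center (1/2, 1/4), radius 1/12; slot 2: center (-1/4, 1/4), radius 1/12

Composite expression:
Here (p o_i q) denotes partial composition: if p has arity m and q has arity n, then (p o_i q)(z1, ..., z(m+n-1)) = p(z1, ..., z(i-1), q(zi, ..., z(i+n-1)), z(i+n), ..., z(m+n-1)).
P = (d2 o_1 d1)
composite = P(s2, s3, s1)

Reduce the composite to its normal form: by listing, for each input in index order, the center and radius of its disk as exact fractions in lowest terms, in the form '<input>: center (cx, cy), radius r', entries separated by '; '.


Affine substitution under d2: radii multiply and s-centers shift.
for s2, the 2-step affine chain lands on center (1/2, 1/4), radius 1/84
for s3, the 2-step affine chain lands on center (13/24, 1/4), radius 1/60
for s1, the 1-step affine chain lands on center (-1/4, 1/4), radius 1/12

s1: center (-1/4, 1/4), radius 1/12; s2: center (1/2, 1/4), radius 1/84; s3: center (13/24, 1/4), radius 1/60


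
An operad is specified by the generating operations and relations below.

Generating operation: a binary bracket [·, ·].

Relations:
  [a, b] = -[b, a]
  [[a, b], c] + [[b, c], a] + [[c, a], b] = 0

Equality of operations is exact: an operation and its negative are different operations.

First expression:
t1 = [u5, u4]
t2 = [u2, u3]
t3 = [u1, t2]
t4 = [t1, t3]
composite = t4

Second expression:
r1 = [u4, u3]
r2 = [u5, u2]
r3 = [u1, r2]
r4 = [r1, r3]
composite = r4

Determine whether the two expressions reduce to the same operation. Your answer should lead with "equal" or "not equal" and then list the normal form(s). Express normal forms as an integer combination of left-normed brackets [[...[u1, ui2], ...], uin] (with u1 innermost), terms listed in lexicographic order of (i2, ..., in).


The first expression reduces to [[[[u1, u2], u3], u4], u5] - [[[[u1, u2], u3], u5], u4] - [[[[u1, u3], u2], u4], u5] + [[[[u1, u3], u2], u5], u4]
The second expression reduces to -[[[[u1, u2], u5], u3], u4] + [[[[u1, u2], u5], u4], u3] + [[[[u1, u5], u2], u3], u4] - [[[[u1, u5], u2], u4], u3]
They disagree, so not equal.

not equal; first: [[[[u1, u2], u3], u4], u5] - [[[[u1, u2], u3], u5], u4] - [[[[u1, u3], u2], u4], u5] + [[[[u1, u3], u2], u5], u4]; second: -[[[[u1, u2], u5], u3], u4] + [[[[u1, u2], u5], u4], u3] + [[[[u1, u5], u2], u3], u4] - [[[[u1, u5], u2], u4], u3]


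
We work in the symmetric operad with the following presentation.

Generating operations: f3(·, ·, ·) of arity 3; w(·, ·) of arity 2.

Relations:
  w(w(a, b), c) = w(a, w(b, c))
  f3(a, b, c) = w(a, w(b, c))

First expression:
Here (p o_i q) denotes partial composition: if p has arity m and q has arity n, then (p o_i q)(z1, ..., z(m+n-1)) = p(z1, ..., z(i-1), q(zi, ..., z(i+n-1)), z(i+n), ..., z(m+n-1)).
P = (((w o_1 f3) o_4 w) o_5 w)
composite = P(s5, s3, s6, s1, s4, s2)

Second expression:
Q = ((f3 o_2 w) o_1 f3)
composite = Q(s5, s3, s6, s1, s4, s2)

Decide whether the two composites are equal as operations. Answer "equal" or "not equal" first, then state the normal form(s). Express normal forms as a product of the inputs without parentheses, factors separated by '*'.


equal: each reduces to s5 * s3 * s6 * s1 * s4 * s2

Normal form of the first expression: s5 * s3 * s6 * s1 * s4 * s2
Normal form of the second expression: s5 * s3 * s6 * s1 * s4 * s2
Both agree, so they are equal.


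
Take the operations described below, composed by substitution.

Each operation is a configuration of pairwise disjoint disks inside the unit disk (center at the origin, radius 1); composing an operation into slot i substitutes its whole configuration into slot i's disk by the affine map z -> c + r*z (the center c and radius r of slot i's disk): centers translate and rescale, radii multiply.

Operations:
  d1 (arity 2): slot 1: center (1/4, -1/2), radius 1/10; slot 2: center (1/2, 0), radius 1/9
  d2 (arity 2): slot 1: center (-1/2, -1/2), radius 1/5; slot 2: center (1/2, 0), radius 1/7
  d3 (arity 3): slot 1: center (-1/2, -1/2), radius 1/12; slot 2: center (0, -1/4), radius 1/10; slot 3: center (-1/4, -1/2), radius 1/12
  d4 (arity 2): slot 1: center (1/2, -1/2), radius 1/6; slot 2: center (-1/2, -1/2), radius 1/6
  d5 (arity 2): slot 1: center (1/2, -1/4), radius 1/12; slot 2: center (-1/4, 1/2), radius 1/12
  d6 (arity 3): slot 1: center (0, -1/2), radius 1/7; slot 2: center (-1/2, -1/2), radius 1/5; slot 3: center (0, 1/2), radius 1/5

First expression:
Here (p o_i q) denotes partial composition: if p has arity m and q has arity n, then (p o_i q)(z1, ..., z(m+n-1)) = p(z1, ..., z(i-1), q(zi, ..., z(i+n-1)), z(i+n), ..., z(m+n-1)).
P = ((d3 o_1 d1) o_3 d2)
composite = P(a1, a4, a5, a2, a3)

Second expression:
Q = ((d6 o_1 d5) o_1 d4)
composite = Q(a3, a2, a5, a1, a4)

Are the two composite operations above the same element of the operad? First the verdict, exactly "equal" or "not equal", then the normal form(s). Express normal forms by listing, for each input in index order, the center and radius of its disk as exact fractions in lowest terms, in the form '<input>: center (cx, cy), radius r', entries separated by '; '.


not equal — first a1: center (-23/48, -13/24), radius 1/120; a2: center (1/20, -1/4), radius 1/70; a3: center (-1/4, -1/2), radius 1/12; a4: center (-11/24, -1/2), radius 1/108; a5: center (-1/20, -3/10), radius 1/50, second a1: center (-1/2, -1/2), radius 1/5; a2: center (11/168, -13/24), radius 1/504; a3: center (13/168, -13/24), radius 1/504; a4: center (0, 1/2), radius 1/5; a5: center (-1/28, -3/7), radius 1/84

The first expression, normalized: a1: center (-23/48, -13/24), radius 1/120; a2: center (1/20, -1/4), radius 1/70; a3: center (-1/4, -1/2), radius 1/12; a4: center (-11/24, -1/2), radius 1/108; a5: center (-1/20, -3/10), radius 1/50
The second expression, normalized: a1: center (-1/2, -1/2), radius 1/5; a2: center (11/168, -13/24), radius 1/504; a3: center (13/168, -13/24), radius 1/504; a4: center (0, 1/2), radius 1/5; a5: center (-1/28, -3/7), radius 1/84
They disagree, so not equal.


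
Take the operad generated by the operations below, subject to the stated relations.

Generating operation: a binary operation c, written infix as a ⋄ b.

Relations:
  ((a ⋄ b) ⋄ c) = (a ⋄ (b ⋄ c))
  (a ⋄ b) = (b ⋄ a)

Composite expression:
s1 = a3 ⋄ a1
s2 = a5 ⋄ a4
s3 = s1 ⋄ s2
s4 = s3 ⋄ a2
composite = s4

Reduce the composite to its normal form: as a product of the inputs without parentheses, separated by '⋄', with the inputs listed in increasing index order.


Both nesting and order wash out for c; what remains is which a's occur.
(a3 ⋄ a1) linearizes to a3 ⋄ a1
(a5 ⋄ a4) linearizes to a5 ⋄ a4
((a3 ⋄ a1) ⋄ (a5 ⋄ a4)) linearizes to a3 ⋄ a1 ⋄ a5 ⋄ a4
(((a3 ⋄ a1) ⋄ (a5 ⋄ a4)) ⋄ a2) linearizes to a3 ⋄ a1 ⋄ a5 ⋄ a4 ⋄ a2
reordering the factors by index: a1 ⋄ a2 ⋄ a3 ⋄ a4 ⋄ a5

a1 ⋄ a2 ⋄ a3 ⋄ a4 ⋄ a5


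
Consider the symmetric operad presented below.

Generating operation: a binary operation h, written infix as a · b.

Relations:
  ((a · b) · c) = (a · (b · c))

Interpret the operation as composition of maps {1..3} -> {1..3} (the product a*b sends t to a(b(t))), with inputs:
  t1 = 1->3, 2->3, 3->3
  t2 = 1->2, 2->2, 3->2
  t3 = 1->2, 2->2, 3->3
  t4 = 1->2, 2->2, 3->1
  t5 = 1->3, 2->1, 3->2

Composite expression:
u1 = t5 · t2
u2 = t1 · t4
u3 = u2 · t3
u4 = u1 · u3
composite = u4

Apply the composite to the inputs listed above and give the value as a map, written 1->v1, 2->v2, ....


1->1, 2->1, 3->1

(t5 · t2) = 1->1, 2->1, 3->1
(t1 · t4) = 1->3, 2->3, 3->3
((t1 · t4) · t3) = 1->3, 2->3, 3->3
((t5 · t2) · ((t1 · t4) · t3)) = 1->1, 2->1, 3->1


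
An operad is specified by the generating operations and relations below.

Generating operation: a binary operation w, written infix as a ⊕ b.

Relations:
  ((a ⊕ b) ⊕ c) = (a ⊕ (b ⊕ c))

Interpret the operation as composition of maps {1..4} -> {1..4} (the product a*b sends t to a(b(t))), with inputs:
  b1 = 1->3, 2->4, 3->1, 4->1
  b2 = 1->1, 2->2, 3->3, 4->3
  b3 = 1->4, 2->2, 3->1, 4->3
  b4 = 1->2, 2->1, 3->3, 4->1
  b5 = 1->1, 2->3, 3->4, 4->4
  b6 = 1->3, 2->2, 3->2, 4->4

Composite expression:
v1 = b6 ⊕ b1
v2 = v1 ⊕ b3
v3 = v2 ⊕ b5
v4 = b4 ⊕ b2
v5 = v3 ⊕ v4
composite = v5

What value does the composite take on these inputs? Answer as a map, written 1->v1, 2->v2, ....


(b6 ⊕ b1) = 1->2, 2->4, 3->3, 4->3
((b6 ⊕ b1) ⊕ b3) = 1->3, 2->4, 3->2, 4->3
(((b6 ⊕ b1) ⊕ b3) ⊕ b5) = 1->3, 2->2, 3->3, 4->3
(b4 ⊕ b2) = 1->2, 2->1, 3->3, 4->3
((((b6 ⊕ b1) ⊕ b3) ⊕ b5) ⊕ (b4 ⊕ b2)) = 1->2, 2->3, 3->3, 4->3

1->2, 2->3, 3->3, 4->3


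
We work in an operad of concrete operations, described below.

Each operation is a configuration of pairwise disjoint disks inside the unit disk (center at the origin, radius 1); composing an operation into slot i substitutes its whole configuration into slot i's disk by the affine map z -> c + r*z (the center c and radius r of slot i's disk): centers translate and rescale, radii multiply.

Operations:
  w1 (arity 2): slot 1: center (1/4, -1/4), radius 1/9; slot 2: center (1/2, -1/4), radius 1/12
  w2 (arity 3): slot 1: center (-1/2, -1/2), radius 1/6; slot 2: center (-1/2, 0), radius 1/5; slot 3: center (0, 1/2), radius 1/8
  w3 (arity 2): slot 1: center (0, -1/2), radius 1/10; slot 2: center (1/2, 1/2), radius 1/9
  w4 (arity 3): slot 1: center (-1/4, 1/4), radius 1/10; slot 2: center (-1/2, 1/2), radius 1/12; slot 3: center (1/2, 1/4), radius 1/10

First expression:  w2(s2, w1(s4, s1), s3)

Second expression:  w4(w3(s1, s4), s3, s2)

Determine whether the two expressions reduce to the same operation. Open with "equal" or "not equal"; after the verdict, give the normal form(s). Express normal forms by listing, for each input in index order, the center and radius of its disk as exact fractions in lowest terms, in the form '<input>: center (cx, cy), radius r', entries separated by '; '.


not equal — first s1: center (-2/5, -1/20), radius 1/60; s2: center (-1/2, -1/2), radius 1/6; s3: center (0, 1/2), radius 1/8; s4: center (-9/20, -1/20), radius 1/45, second s1: center (-1/4, 1/5), radius 1/100; s2: center (1/2, 1/4), radius 1/10; s3: center (-1/2, 1/2), radius 1/12; s4: center (-1/5, 3/10), radius 1/90

Reducing the first expression gives s1: center (-2/5, -1/20), radius 1/60; s2: center (-1/2, -1/2), radius 1/6; s3: center (0, 1/2), radius 1/8; s4: center (-9/20, -1/20), radius 1/45
Reducing the second expression gives s1: center (-1/4, 1/5), radius 1/100; s2: center (1/2, 1/4), radius 1/10; s3: center (-1/2, 1/2), radius 1/12; s4: center (-1/5, 3/10), radius 1/90
The forms do not match — not equal.


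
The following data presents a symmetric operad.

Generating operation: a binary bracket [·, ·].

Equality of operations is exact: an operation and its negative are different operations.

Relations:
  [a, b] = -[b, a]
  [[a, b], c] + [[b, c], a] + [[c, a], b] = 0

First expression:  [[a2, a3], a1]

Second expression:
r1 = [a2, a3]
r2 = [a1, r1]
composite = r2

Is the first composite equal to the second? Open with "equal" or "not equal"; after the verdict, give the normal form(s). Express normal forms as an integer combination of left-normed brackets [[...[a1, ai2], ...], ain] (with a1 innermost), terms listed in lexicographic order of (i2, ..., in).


In normal form, the first expression is -[[a1, a2], a3] + [[a1, a3], a2]
In normal form, the second expression is [[a1, a2], a3] - [[a1, a3], a2]
Distinct normal forms: not equal.

not equal: they reduce to -[[a1, a2], a3] + [[a1, a3], a2] and [[a1, a2], a3] - [[a1, a3], a2]


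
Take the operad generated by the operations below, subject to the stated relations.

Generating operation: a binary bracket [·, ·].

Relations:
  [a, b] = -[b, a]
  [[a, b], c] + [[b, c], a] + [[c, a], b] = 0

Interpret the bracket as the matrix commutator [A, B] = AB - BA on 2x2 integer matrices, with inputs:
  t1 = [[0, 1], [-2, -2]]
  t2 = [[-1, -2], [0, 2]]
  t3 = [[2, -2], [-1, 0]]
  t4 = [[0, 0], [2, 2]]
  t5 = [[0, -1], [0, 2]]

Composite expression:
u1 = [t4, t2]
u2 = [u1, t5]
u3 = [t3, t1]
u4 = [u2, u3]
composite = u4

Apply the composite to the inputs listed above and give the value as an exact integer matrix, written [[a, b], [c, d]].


[[-72, -72], [144, 72]]

[t4, t2] = [[4, 4], [-6, -4]]
[[t4, t2], t5] = [[-6, 0], [12, 6]]
[t3, t1] = [[5, 6], [2, -5]]
[[[t4, t2], t5], [t3, t1]] = [[-72, -72], [144, 72]]


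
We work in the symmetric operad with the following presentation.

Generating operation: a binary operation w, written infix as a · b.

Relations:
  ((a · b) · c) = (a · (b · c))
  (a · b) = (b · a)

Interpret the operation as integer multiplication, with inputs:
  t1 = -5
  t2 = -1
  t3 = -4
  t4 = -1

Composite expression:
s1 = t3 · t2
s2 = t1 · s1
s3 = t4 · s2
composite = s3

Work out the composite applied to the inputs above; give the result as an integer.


20

(t3 · t2) = 4
(t1 · (t3 · t2)) = -20
(t4 · (t1 · (t3 · t2))) = 20


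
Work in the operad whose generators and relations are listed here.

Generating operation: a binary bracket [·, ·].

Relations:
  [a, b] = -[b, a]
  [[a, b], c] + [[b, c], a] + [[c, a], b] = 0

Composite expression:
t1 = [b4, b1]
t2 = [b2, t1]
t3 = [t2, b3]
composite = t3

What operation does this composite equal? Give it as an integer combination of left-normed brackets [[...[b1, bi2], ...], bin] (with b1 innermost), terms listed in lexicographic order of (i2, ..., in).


[[[b1, b4], b2], b3]

Expand each bracket as ab - ba; the b1-initial words give the coefficients.
Composite bracket: [[b2, [b4, b1]], b3]
Under [a, b] = ab - ba we get 8 signed associative words (2^3 = 8).
Keep just the words that open with b1:
  the word b1b4b2b3 carries sign +1 and contributes +[[[b1, b4], b2], b3]


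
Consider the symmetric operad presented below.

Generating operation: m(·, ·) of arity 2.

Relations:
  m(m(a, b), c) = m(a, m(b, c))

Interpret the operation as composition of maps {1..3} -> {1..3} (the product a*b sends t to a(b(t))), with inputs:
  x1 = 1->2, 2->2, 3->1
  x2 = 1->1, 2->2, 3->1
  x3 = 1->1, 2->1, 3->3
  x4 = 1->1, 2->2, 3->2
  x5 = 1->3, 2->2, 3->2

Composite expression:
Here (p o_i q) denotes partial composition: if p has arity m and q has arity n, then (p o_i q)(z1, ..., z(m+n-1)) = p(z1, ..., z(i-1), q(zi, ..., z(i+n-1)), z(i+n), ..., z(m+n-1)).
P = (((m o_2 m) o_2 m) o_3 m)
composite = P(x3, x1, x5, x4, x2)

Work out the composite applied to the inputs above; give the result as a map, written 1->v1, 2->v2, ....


1->1, 2->1, 3->1

m(x5, x4) = 1->3, 2->2, 3->2
m(x1, m(x5, x4)) = 1->1, 2->2, 3->2
m(m(x1, m(x5, x4)), x2) = 1->1, 2->2, 3->1
m(x3, m(m(x1, m(x5, x4)), x2)) = 1->1, 2->1, 3->1


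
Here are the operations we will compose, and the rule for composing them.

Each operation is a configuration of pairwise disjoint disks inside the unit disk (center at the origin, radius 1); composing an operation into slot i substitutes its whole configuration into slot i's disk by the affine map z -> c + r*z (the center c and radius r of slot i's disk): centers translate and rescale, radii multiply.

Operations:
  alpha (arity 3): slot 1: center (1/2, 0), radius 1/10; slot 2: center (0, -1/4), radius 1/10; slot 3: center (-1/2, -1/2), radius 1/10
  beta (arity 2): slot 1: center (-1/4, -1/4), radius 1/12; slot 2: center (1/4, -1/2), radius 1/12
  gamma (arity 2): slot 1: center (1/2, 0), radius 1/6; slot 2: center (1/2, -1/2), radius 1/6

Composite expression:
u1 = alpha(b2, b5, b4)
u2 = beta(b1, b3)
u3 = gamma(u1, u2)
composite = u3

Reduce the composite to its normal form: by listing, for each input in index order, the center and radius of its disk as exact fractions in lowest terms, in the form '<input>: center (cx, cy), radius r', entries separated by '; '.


Follow each b-input down from gamma: c' goes to c + r*c', radius to r*r'.
input b2: composing its 2 substitution steps yields center (7/12, 0), radius 1/60
input b5: composing its 2 substitution steps yields center (1/2, -1/24), radius 1/60
input b4: composing its 2 substitution steps yields center (5/12, -1/12), radius 1/60
input b1: composing its 2 substitution steps yields center (11/24, -13/24), radius 1/72
input b3: composing its 2 substitution steps yields center (13/24, -7/12), radius 1/72

b1: center (11/24, -13/24), radius 1/72; b2: center (7/12, 0), radius 1/60; b3: center (13/24, -7/12), radius 1/72; b4: center (5/12, -1/12), radius 1/60; b5: center (1/2, -1/24), radius 1/60


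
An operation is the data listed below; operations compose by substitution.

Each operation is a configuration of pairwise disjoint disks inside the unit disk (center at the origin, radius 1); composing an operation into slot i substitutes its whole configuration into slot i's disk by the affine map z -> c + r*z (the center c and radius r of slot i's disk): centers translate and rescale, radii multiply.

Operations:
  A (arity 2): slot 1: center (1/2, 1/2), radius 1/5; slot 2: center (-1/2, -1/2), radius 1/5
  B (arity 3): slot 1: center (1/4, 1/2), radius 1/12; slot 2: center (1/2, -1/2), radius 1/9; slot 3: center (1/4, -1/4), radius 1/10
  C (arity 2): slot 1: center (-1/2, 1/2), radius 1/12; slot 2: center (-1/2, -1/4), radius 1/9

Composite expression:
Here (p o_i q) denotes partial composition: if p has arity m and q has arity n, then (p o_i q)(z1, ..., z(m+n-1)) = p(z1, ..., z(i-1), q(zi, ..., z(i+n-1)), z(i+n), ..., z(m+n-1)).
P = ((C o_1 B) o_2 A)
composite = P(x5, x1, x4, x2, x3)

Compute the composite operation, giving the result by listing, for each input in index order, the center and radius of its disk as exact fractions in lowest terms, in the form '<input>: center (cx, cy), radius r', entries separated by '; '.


x1: center (-49/108, 25/54), radius 1/540; x2: center (-23/48, 23/48), radius 1/120; x3: center (-1/2, -1/4), radius 1/9; x4: center (-25/54, 49/108), radius 1/540; x5: center (-23/48, 13/24), radius 1/144

Nesting under C composes maps z -> c + r*z down each x-path.
input x5: composing its 2 substitution steps yields center (-23/48, 13/24), radius 1/144
input x1: composing its 3 substitution steps yields center (-49/108, 25/54), radius 1/540
input x4: composing its 3 substitution steps yields center (-25/54, 49/108), radius 1/540
input x2: composing its 2 substitution steps yields center (-23/48, 23/48), radius 1/120
input x3: composing its 1 substitution step yields center (-1/2, -1/4), radius 1/9


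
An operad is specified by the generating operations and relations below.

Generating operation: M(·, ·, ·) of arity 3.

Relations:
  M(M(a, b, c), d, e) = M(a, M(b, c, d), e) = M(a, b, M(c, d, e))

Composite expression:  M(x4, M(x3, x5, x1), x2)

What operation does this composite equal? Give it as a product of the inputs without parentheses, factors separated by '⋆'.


Under associativity of M, the answer is the x's in reading order.
M(x3, x5, x1) flattens to x3 ⋆ x5 ⋆ x1
M(x4, M(x3, x5, x1), x2) flattens to x4 ⋆ x3 ⋆ x5 ⋆ x1 ⋆ x2

x4 ⋆ x3 ⋆ x5 ⋆ x1 ⋆ x2


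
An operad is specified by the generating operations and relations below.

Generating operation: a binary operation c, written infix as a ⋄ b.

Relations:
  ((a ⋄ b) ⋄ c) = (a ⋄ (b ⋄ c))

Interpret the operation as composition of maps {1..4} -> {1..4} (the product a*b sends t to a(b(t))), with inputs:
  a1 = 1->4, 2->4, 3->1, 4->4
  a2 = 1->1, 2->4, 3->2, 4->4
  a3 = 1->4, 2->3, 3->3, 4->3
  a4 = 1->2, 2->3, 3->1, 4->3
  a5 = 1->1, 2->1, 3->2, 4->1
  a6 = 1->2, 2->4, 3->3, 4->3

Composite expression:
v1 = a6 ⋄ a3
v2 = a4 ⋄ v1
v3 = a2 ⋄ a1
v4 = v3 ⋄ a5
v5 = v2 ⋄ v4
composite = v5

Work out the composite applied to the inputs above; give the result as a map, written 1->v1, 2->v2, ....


1->1, 2->1, 3->1, 4->1

(a6 ⋄ a3) = 1->3, 2->3, 3->3, 4->3
(a4 ⋄ (a6 ⋄ a3)) = 1->1, 2->1, 3->1, 4->1
(a2 ⋄ a1) = 1->4, 2->4, 3->1, 4->4
((a2 ⋄ a1) ⋄ a5) = 1->4, 2->4, 3->4, 4->4
((a4 ⋄ (a6 ⋄ a3)) ⋄ ((a2 ⋄ a1) ⋄ a5)) = 1->1, 2->1, 3->1, 4->1


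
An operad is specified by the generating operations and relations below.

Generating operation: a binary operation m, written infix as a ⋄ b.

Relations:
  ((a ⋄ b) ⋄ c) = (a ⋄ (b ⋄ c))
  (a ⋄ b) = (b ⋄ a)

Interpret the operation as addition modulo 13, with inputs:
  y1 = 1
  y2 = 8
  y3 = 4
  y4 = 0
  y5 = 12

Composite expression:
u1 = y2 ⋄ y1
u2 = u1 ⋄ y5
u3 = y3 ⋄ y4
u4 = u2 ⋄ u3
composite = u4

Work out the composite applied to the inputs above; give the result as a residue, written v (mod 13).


12 (mod 13)

(y2 ⋄ y1) = 9
((y2 ⋄ y1) ⋄ y5) = 8
(y3 ⋄ y4) = 4
(((y2 ⋄ y1) ⋄ y5) ⋄ (y3 ⋄ y4)) = 12


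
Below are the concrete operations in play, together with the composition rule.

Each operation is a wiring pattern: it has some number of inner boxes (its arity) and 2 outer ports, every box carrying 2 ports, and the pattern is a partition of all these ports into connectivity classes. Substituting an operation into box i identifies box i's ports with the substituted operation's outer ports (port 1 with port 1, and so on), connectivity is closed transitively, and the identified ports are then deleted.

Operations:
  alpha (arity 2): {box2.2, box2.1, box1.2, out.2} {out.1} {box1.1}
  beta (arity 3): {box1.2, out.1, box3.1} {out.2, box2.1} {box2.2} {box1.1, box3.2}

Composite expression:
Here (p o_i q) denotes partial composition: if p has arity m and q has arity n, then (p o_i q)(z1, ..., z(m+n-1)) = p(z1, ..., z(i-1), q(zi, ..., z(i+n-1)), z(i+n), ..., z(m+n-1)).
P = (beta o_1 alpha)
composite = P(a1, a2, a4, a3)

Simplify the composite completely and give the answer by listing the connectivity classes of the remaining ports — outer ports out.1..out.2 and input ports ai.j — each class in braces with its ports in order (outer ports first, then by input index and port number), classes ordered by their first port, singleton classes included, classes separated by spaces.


{out.1, a1.2, a2.1, a2.2, a3.1} {out.2, a4.1} {a1.1} {a3.2} {a4.2}

Reachability decides: close wires over beta-identified ports.
through alpha, on inputs (a1, a2): {out.1} {out.2, a1.2, a2.1, a2.2} {a1.1} (out.j = stage outer ports)
through beta, on inputs (a1, a2, a4, a3): {out.1, a1.2, a2.1, a2.2, a3.1} {out.2, a4.1} {a1.1} {a3.2} {a4.2} (out.j = stage outer ports)
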